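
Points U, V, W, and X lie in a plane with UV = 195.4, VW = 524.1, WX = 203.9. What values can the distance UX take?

The maximum is all hops collinear in one direction: 195.4 + 524.1 + 203.9 = 923.4.
The longest hop is 524.1; the others sum to 399.3. Folding the others back against it leaves at least 524.1 − 399.3 = 124.8.

124.8 ≤ UX ≤ 923.4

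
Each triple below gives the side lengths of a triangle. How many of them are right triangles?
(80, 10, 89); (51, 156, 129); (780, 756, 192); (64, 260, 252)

(80,10,89): 10²+80² = 6500 < 7921 = 89² → obtuse
(51,156,129): 51²+129² = 19242 < 24336 = 156² → obtuse
(780,756,192): 192²+756² = 608400 = 780² → right
(64,260,252): 64²+252² = 67600 = 260² → right
2 of the 4 are right.

2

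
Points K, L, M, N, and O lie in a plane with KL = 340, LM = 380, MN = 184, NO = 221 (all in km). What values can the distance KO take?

0 ≤ KO ≤ 1125 km

The maximum is all hops collinear in one direction: 340 + 380 + 184 + 221 = 1125.
The longest hop is 380; the others sum to 745. Since 380 ≤ 745, the path can fold back on itself completely, so the minimum distance is 0.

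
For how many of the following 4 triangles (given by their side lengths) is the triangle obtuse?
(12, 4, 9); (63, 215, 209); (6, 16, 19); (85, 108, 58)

3

(12,4,9): 4²+9² = 97 < 144 = 12² → obtuse
(63,215,209): 63²+209² = 47650 > 46225 = 215² → acute
(6,16,19): 6²+16² = 292 < 361 = 19² → obtuse
(85,108,58): 58²+85² = 10589 < 11664 = 108² → obtuse
3 of the 4 are obtuse.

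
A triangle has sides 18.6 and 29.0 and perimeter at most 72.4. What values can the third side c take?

Triangle inequality alone gives 10.4 < c < 47.6.
The perimeter condition gives c ≤ 72.4 − 18.6 − 29.0 = 24.8.
Intersecting the two: 10.4 < c ≤ 24.8.

10.4 < c ≤ 24.8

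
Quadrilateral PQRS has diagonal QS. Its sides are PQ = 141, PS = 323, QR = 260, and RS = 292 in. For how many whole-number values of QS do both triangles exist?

281

From triangle PQS: 182 < QS < 464.
From triangle RQS: 32 < QS < 552.
Intersection: 182 < QS < 464, so integers 183 through 463: 281 values.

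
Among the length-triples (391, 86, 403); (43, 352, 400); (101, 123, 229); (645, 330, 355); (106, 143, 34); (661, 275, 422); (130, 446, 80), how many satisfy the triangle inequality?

3

(86,391,403): 86+391 > 403 → valid
(43,352,400): 43+352 ≤ 400 → not valid
(101,123,229): 101+123 ≤ 229 → not valid
(330,355,645): 330+355 > 645 → valid
(34,106,143): 34+106 ≤ 143 → not valid
(275,422,661): 275+422 > 661 → valid
(80,130,446): 80+130 ≤ 446 → not valid
3 of the 7 triples form a triangle.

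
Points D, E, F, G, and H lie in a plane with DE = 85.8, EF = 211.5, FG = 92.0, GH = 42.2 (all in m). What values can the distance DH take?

0 ≤ DH ≤ 431.5 m

The maximum is all hops collinear in one direction: 85.8 + 211.5 + 92.0 + 42.2 = 431.5.
The longest hop is 211.5; the others sum to 220.0. Since 211.5 ≤ 220.0, the path can fold back on itself completely, so the minimum distance is 0.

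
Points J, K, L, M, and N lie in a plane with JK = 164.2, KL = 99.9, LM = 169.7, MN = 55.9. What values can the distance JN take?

0 ≤ JN ≤ 489.7

The maximum is all hops collinear in one direction: 164.2 + 99.9 + 169.7 + 55.9 = 489.7.
The longest hop is 169.7; the others sum to 320.0. Since 169.7 ≤ 320.0, the path can fold back on itself completely, so the minimum distance is 0.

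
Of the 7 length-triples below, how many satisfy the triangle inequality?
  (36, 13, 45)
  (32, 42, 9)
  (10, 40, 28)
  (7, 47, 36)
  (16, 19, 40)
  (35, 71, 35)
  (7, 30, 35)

(13,36,45): 13+36 > 45 → valid
(9,32,42): 9+32 ≤ 42 → not valid
(10,28,40): 10+28 ≤ 40 → not valid
(7,36,47): 7+36 ≤ 47 → not valid
(16,19,40): 16+19 ≤ 40 → not valid
(35,35,71): 35+35 ≤ 71 → not valid
(7,30,35): 7+30 > 35 → valid
2 of the 7 triples form a triangle.

2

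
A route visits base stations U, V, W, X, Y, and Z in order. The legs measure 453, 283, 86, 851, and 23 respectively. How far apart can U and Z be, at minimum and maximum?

The maximum is all hops collinear in one direction: 453 + 283 + 86 + 851 + 23 = 1696.
The longest hop is 851; the others sum to 845. Folding the others back against it leaves at least 851 − 845 = 6.

6 ≤ UZ ≤ 1696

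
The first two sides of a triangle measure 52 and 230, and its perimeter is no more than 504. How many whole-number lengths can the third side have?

Triangle inequality: 178 < x < 282. Perimeter ≤ 504 gives x ≤ 504 − 52 − 230 = 222.
So 178 < x ≤ 222; integers 179 through 222: 44 values.

44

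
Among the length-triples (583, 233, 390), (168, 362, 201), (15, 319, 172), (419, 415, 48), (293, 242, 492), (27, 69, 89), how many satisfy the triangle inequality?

(233,390,583): 233+390 > 583 → valid
(168,201,362): 168+201 > 362 → valid
(15,172,319): 15+172 ≤ 319 → not valid
(48,415,419): 48+415 > 419 → valid
(242,293,492): 242+293 > 492 → valid
(27,69,89): 27+69 > 89 → valid
5 of the 6 triples form a triangle.

5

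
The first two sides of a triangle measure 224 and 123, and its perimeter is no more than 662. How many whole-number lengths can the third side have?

214

Triangle inequality: 101 < x < 347. Perimeter ≤ 662 gives x ≤ 662 − 224 − 123 = 315.
So 101 < x ≤ 315; integers 102 through 315: 214 values.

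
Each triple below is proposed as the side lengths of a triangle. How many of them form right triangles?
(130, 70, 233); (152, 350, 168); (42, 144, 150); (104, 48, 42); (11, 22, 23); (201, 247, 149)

1

(130,70,233): 70+130 ≤ 233, not a triangle
(152,350,168): 152+168 ≤ 350, not a triangle
(42,144,150): 42²+144² = 22500 = 150² → right
(104,48,42): 42+48 ≤ 104, not a triangle
(11,22,23): 11²+22² = 605 > 529 = 23² → acute
(201,247,149): 149²+201² = 62602 > 61009 = 247² → acute
1 of the 6 is right.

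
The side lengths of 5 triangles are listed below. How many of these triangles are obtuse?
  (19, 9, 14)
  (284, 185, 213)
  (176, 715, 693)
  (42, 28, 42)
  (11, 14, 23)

3

(19,9,14): 9²+14² = 277 < 361 = 19² → obtuse
(284,185,213): 185²+213² = 79594 < 80656 = 284² → obtuse
(176,715,693): 176²+693² = 511225 = 715² → right
(42,28,42): 28²+42² = 2548 > 1764 = 42² → acute
(11,14,23): 11²+14² = 317 < 529 = 23² → obtuse
3 of the 5 are obtuse.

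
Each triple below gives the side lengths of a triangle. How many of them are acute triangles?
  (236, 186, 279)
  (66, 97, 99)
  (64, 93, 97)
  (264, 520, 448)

(236,186,279): 186²+236² = 90292 > 77841 = 279² → acute
(66,97,99): 66²+97² = 13765 > 9801 = 99² → acute
(64,93,97): 64²+93² = 12745 > 9409 = 97² → acute
(264,520,448): 264²+448² = 270400 = 520² → right
3 of the 4 are acute.

3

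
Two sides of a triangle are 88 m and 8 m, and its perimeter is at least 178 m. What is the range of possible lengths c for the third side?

82 ≤ c < 96 m

Triangle inequality alone gives 80 < c < 96.
The perimeter condition gives c ≥ 178 − 88 − 8 = 82.
Intersecting the two: 82 ≤ c < 96.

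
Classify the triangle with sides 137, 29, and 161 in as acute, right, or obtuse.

Compare the square of the longest side to the sum of squares of the other two: 29² + 137² = 19610 < 25921 = 161².

obtuse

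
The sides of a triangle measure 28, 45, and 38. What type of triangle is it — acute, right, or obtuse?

acute

Compare the square of the longest side to the sum of squares of the other two: 28² + 38² = 2228 > 2025 = 45².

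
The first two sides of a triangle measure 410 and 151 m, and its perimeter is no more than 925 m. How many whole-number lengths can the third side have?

Triangle inequality: 259 < x < 561. Perimeter ≤ 925 gives x ≤ 925 − 410 − 151 = 364.
So 259 < x ≤ 364; integers 260 through 364: 105 values.

105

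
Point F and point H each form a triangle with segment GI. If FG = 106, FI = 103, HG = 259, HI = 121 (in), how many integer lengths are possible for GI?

70

From triangle FGI: 3 < GI < 209.
From triangle HGI: 138 < GI < 380.
Intersection: 138 < GI < 209, so integers 139 through 208: 70 values.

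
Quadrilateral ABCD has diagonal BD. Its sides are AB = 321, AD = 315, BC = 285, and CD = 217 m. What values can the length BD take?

68 < BD < 502

From triangle ABD: |321 − 315| < BD < 321 + 315, i.e. 6 < BD < 636.
From triangle CBD: 68 < BD < 502.
Both must hold, so BD lies in the intersection.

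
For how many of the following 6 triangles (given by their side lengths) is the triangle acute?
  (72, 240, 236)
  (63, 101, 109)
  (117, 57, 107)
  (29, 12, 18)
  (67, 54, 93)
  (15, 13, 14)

(72,240,236): 72²+236² = 60880 > 57600 = 240² → acute
(63,101,109): 63²+101² = 14170 > 11881 = 109² → acute
(117,57,107): 57²+107² = 14698 > 13689 = 117² → acute
(29,12,18): 12²+18² = 468 < 841 = 29² → obtuse
(67,54,93): 54²+67² = 7405 < 8649 = 93² → obtuse
(15,13,14): 13²+14² = 365 > 225 = 15² → acute
4 of the 6 are acute.

4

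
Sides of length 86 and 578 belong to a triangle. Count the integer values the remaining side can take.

The third side lies in the open interval (492, 664).
Integers from 493 to 663 inclusive: 663 − 493 + 1 = 171.

171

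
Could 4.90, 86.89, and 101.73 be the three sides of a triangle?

The longest side is 101.73, but the other two sum to only 91.79.
91.79 < 101.73, so the triangle inequality fails.

No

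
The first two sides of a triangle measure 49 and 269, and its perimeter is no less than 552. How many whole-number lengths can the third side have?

Triangle inequality: 220 < x < 318. Perimeter ≥ 552 gives x ≥ 552 − 49 − 269 = 234.
So 234 ≤ x < 318; integers 234 through 317: 84 values.

84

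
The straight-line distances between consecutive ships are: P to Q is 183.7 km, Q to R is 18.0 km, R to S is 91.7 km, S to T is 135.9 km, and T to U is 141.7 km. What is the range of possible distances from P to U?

0 ≤ PU ≤ 571.0 km

The maximum is all hops collinear in one direction: 183.7 + 18.0 + 91.7 + 135.9 + 141.7 = 571.0.
The longest hop is 183.7; the others sum to 387.3. Since 183.7 ≤ 387.3, the path can fold back on itself completely, so the minimum distance is 0.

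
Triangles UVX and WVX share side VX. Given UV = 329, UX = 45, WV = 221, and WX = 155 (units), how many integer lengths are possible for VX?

89

From triangle UVX: 284 < VX < 374.
From triangle WVX: 66 < VX < 376.
Intersection: 284 < VX < 374, so integers 285 through 373: 89 values.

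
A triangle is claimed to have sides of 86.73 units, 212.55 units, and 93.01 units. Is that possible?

No

The longest side is 212.55, but the other two sum to only 179.74.
179.74 < 212.55, so the triangle inequality fails.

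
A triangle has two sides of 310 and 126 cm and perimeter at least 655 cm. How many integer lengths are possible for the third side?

217

Triangle inequality: 184 < x < 436. Perimeter ≥ 655 gives x ≥ 655 − 310 − 126 = 219.
So 219 ≤ x < 436; integers 219 through 435: 217 values.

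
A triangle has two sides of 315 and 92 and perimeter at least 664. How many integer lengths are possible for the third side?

150

Triangle inequality: 223 < x < 407. Perimeter ≥ 664 gives x ≥ 664 − 315 − 92 = 257.
So 257 ≤ x < 407; integers 257 through 406: 150 values.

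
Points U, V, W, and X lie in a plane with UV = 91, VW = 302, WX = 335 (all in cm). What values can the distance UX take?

0 ≤ UX ≤ 728 cm

The maximum is all hops collinear in one direction: 91 + 302 + 335 = 728.
The longest hop is 335; the others sum to 393. Since 335 ≤ 393, the path can fold back on itself completely, so the minimum distance is 0.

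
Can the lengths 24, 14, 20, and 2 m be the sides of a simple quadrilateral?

Yes

A quadrilateral exists iff every side is shorter than the sum of the others — equivalently, the longest side is less than the sum of the rest.
Longest side 24 < 36 (sum of the remaining 3), so yes.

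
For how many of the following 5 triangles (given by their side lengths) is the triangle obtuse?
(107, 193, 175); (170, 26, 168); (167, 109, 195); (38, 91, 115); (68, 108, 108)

(107,193,175): 107²+175² = 42074 > 37249 = 193² → acute
(170,26,168): 26²+168² = 28900 = 170² → right
(167,109,195): 109²+167² = 39770 > 38025 = 195² → acute
(38,91,115): 38²+91² = 9725 < 13225 = 115² → obtuse
(68,108,108): 68²+108² = 16288 > 11664 = 108² → acute
1 of the 5 is obtuse.

1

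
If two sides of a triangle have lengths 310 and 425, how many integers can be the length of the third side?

619

The third side lies in the open interval (115, 735).
Integers from 116 to 734 inclusive: 734 − 116 + 1 = 619.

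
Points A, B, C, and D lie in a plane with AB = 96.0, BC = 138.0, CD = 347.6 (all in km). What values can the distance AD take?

113.6 ≤ AD ≤ 581.6 km

The maximum is all hops collinear in one direction: 96.0 + 138.0 + 347.6 = 581.6.
The longest hop is 347.6; the others sum to 234.0. Folding the others back against it leaves at least 347.6 − 234.0 = 113.6.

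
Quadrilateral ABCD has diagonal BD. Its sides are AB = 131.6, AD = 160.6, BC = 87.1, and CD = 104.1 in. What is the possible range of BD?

From triangle ABD: |131.6 − 160.6| < BD < 131.6 + 160.6, i.e. 29.0 < BD < 292.2.
From triangle CBD: 17.0 < BD < 191.2.
Both must hold, so BD lies in the intersection.

29.0 < BD < 191.2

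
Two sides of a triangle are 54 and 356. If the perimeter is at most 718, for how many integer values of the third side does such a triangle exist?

6

Triangle inequality: 302 < x < 410. Perimeter ≤ 718 gives x ≤ 718 − 54 − 356 = 308.
So 302 < x ≤ 308; integers 303 through 308: 6 values.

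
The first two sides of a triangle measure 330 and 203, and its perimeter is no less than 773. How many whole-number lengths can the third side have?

Triangle inequality: 127 < x < 533. Perimeter ≥ 773 gives x ≥ 773 − 330 − 203 = 240.
So 240 ≤ x < 533; integers 240 through 532: 293 values.

293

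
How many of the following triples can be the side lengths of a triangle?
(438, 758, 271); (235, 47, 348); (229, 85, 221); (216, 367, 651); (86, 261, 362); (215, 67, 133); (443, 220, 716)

1

(271,438,758): 271+438 ≤ 758 → not valid
(47,235,348): 47+235 ≤ 348 → not valid
(85,221,229): 85+221 > 229 → valid
(216,367,651): 216+367 ≤ 651 → not valid
(86,261,362): 86+261 ≤ 362 → not valid
(67,133,215): 67+133 ≤ 215 → not valid
(220,443,716): 220+443 ≤ 716 → not valid
1 of the 7 triples forms a triangle.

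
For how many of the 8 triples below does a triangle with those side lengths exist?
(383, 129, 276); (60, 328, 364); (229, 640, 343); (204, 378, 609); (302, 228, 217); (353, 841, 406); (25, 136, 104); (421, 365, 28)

(129,276,383): 129+276 > 383 → valid
(60,328,364): 60+328 > 364 → valid
(229,343,640): 229+343 ≤ 640 → not valid
(204,378,609): 204+378 ≤ 609 → not valid
(217,228,302): 217+228 > 302 → valid
(353,406,841): 353+406 ≤ 841 → not valid
(25,104,136): 25+104 ≤ 136 → not valid
(28,365,421): 28+365 ≤ 421 → not valid
3 of the 8 triples form a triangle.

3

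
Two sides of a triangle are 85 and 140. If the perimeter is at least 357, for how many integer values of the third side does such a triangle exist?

Triangle inequality: 55 < x < 225. Perimeter ≥ 357 gives x ≥ 357 − 85 − 140 = 132.
So 132 ≤ x < 225; integers 132 through 224: 93 values.

93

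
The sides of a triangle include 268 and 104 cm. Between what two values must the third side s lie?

164 < s < 372 (cm)

By the triangle inequality, s must be less than 268 + 104 = 372 and greater than |268 − 104| = 164.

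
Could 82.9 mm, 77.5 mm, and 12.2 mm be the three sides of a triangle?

The longest side is 82.9, and the other two sum to 89.7.
Since 89.7 > 82.9, the triangle inequality holds.

Yes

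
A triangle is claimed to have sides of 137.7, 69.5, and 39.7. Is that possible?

No

The longest side is 137.7, but the other two sum to only 109.2.
109.2 < 137.7, so the triangle inequality fails.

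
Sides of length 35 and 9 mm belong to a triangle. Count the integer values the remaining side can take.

The third side lies in the open interval (26, 44).
Integers from 27 to 43 inclusive: 43 − 27 + 1 = 17.

17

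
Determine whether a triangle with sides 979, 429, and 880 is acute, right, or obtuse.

Compare the square of the longest side to the sum of squares of the other two: 429² + 880² = 958441 = 979².

right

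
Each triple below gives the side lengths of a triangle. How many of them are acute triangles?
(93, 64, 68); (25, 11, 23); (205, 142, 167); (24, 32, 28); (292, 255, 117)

(93,64,68): 64²+68² = 8720 > 8649 = 93² → acute
(25,11,23): 11²+23² = 650 > 625 = 25² → acute
(205,142,167): 142²+167² = 48053 > 42025 = 205² → acute
(24,32,28): 24²+28² = 1360 > 1024 = 32² → acute
(292,255,117): 117²+255² = 78714 < 85264 = 292² → obtuse
4 of the 5 are acute.

4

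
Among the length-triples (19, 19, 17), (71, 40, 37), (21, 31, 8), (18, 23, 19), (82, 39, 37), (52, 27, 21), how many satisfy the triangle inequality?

3

(17,19,19): 17+19 > 19 → valid
(37,40,71): 37+40 > 71 → valid
(8,21,31): 8+21 ≤ 31 → not valid
(18,19,23): 18+19 > 23 → valid
(37,39,82): 37+39 ≤ 82 → not valid
(21,27,52): 21+27 ≤ 52 → not valid
3 of the 6 triples form a triangle.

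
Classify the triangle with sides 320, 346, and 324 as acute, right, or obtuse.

Compare the square of the longest side to the sum of squares of the other two: 320² + 324² = 207376 > 119716 = 346².

acute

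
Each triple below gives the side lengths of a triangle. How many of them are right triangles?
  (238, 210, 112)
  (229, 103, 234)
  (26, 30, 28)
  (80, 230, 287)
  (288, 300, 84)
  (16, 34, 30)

3

(238,210,112): 112²+210² = 56644 = 238² → right
(229,103,234): 103²+229² = 63050 > 54756 = 234² → acute
(26,30,28): 26²+28² = 1460 > 900 = 30² → acute
(80,230,287): 80²+230² = 59300 < 82369 = 287² → obtuse
(288,300,84): 84²+288² = 90000 = 300² → right
(16,34,30): 16²+30² = 1156 = 34² → right
3 of the 6 are right.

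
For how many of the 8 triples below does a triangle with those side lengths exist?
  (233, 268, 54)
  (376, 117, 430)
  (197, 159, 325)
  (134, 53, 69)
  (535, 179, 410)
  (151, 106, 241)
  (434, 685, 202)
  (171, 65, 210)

(54,233,268): 54+233 > 268 → valid
(117,376,430): 117+376 > 430 → valid
(159,197,325): 159+197 > 325 → valid
(53,69,134): 53+69 ≤ 134 → not valid
(179,410,535): 179+410 > 535 → valid
(106,151,241): 106+151 > 241 → valid
(202,434,685): 202+434 ≤ 685 → not valid
(65,171,210): 65+171 > 210 → valid
6 of the 8 triples form a triangle.

6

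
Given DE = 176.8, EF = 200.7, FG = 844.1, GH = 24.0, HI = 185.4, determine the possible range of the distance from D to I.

257.2 ≤ DI ≤ 1431.0

The maximum is all hops collinear in one direction: 176.8 + 200.7 + 844.1 + 24.0 + 185.4 = 1431.0.
The longest hop is 844.1; the others sum to 586.9. Folding the others back against it leaves at least 844.1 − 586.9 = 257.2.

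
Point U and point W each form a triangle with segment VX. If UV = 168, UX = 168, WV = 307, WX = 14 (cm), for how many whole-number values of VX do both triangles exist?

From triangle UVX: 0 < VX < 336.
From triangle WVX: 293 < VX < 321.
Intersection: 293 < VX < 321, so integers 294 through 320: 27 values.

27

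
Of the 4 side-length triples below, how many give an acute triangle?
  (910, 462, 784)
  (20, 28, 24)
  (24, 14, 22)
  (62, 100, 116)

3

(910,462,784): 462²+784² = 828100 = 910² → right
(20,28,24): 20²+24² = 976 > 784 = 28² → acute
(24,14,22): 14²+22² = 680 > 576 = 24² → acute
(62,100,116): 62²+100² = 13844 > 13456 = 116² → acute
3 of the 4 are acute.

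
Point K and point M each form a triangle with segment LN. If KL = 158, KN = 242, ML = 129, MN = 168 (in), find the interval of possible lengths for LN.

From triangle KLN: |158 − 242| < LN < 158 + 242, i.e. 84 < LN < 400.
From triangle MLN: 39 < LN < 297.
Both must hold, so LN lies in the intersection.

84 < LN < 297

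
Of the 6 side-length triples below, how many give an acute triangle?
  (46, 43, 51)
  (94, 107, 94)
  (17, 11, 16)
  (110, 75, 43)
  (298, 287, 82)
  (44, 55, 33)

(46,43,51): 43²+46² = 3965 > 2601 = 51² → acute
(94,107,94): 94²+94² = 17672 > 11449 = 107² → acute
(17,11,16): 11²+16² = 377 > 289 = 17² → acute
(110,75,43): 43²+75² = 7474 < 12100 = 110² → obtuse
(298,287,82): 82²+287² = 89093 > 88804 = 298² → acute
(44,55,33): 33²+44² = 3025 = 55² → right
4 of the 6 are acute.

4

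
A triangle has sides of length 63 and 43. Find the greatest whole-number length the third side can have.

105

The third side must be strictly less than 63 + 43 = 106.
The largest integer below 106 is 105.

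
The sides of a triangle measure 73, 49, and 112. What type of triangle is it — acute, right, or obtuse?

obtuse

Compare the square of the longest side to the sum of squares of the other two: 49² + 73² = 7730 < 12544 = 112².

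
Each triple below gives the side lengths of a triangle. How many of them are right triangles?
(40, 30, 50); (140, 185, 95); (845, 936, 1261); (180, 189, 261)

3

(40,30,50): 30²+40² = 2500 = 50² → right
(140,185,95): 95²+140² = 28625 < 34225 = 185² → obtuse
(845,936,1261): 845²+936² = 1590121 = 1261² → right
(180,189,261): 180²+189² = 68121 = 261² → right
3 of the 4 are right.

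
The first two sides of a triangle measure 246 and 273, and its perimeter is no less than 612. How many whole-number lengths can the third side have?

Triangle inequality: 27 < x < 519. Perimeter ≥ 612 gives x ≥ 612 − 246 − 273 = 93.
So 93 ≤ x < 519; integers 93 through 518: 426 values.

426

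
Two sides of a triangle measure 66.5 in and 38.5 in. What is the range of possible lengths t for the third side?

By the triangle inequality, t must be less than 66.5 + 38.5 = 105.0 and greater than |66.5 − 38.5| = 28.0.

28.0 < t < 105.0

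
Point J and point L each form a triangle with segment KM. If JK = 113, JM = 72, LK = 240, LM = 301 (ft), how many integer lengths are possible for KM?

From triangle JKM: 41 < KM < 185.
From triangle LKM: 61 < KM < 541.
Intersection: 61 < KM < 185, so integers 62 through 184: 123 values.

123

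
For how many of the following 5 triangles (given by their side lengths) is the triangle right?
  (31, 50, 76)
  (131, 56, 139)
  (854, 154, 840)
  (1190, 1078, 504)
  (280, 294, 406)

(31,50,76): 31²+50² = 3461 < 5776 = 76² → obtuse
(131,56,139): 56²+131² = 20297 > 19321 = 139² → acute
(854,154,840): 154²+840² = 729316 = 854² → right
(1190,1078,504): 504²+1078² = 1416100 = 1190² → right
(280,294,406): 280²+294² = 164836 = 406² → right
3 of the 5 are right.

3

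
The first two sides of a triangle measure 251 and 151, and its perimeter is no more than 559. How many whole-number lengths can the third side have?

Triangle inequality: 100 < x < 402. Perimeter ≤ 559 gives x ≤ 559 − 251 − 151 = 157.
So 100 < x ≤ 157; integers 101 through 157: 57 values.

57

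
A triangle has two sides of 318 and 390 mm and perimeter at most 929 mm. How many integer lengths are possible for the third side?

Triangle inequality: 72 < x < 708. Perimeter ≤ 929 gives x ≤ 929 − 318 − 390 = 221.
So 72 < x ≤ 221; integers 73 through 221: 149 values.

149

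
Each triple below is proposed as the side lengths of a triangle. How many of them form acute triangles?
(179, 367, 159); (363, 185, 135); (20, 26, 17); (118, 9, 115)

1

(179,367,159): 159+179 ≤ 367, not a triangle
(363,185,135): 135+185 ≤ 363, not a triangle
(20,26,17): 17²+20² = 689 > 676 = 26² → acute
(118,9,115): 9²+115² = 13306 < 13924 = 118² → obtuse
1 of the 4 is acute.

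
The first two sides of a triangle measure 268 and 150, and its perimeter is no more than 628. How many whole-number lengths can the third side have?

92

Triangle inequality: 118 < x < 418. Perimeter ≤ 628 gives x ≤ 628 − 268 − 150 = 210.
So 118 < x ≤ 210; integers 119 through 210: 92 values.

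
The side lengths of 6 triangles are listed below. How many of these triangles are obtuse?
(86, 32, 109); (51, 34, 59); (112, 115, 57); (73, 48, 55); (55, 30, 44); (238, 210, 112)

(86,32,109): 32²+86² = 8420 < 11881 = 109² → obtuse
(51,34,59): 34²+51² = 3757 > 3481 = 59² → acute
(112,115,57): 57²+112² = 15793 > 13225 = 115² → acute
(73,48,55): 48²+55² = 5329 = 73² → right
(55,30,44): 30²+44² = 2836 < 3025 = 55² → obtuse
(238,210,112): 112²+210² = 56644 = 238² → right
2 of the 6 are obtuse.

2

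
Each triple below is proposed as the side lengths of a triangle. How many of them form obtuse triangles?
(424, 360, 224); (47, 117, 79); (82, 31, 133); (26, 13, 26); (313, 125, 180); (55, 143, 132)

(424,360,224): 224²+360² = 179776 = 424² → right
(47,117,79): 47²+79² = 8450 < 13689 = 117² → obtuse
(82,31,133): 31+82 ≤ 133, not a triangle
(26,13,26): 13²+26² = 845 > 676 = 26² → acute
(313,125,180): 125+180 ≤ 313, not a triangle
(55,143,132): 55²+132² = 20449 = 143² → right
1 of the 6 is obtuse.

1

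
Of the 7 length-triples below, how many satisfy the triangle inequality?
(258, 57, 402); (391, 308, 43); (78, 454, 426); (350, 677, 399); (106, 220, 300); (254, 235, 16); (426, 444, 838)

(57,258,402): 57+258 ≤ 402 → not valid
(43,308,391): 43+308 ≤ 391 → not valid
(78,426,454): 78+426 > 454 → valid
(350,399,677): 350+399 > 677 → valid
(106,220,300): 106+220 > 300 → valid
(16,235,254): 16+235 ≤ 254 → not valid
(426,444,838): 426+444 > 838 → valid
4 of the 7 triples form a triangle.

4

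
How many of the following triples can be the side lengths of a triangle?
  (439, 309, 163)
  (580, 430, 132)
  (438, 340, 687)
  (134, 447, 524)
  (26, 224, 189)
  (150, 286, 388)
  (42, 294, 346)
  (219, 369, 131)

4

(163,309,439): 163+309 > 439 → valid
(132,430,580): 132+430 ≤ 580 → not valid
(340,438,687): 340+438 > 687 → valid
(134,447,524): 134+447 > 524 → valid
(26,189,224): 26+189 ≤ 224 → not valid
(150,286,388): 150+286 > 388 → valid
(42,294,346): 42+294 ≤ 346 → not valid
(131,219,369): 131+219 ≤ 369 → not valid
4 of the 8 triples form a triangle.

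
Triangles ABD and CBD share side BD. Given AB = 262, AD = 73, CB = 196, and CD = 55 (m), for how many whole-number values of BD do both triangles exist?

61

From triangle ABD: 189 < BD < 335.
From triangle CBD: 141 < BD < 251.
Intersection: 189 < BD < 251, so integers 190 through 250: 61 values.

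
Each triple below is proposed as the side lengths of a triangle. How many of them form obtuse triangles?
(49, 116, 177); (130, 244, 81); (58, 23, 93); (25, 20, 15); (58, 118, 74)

(49,116,177): 49+116 ≤ 177, not a triangle
(130,244,81): 81+130 ≤ 244, not a triangle
(58,23,93): 23+58 ≤ 93, not a triangle
(25,20,15): 15²+20² = 625 = 25² → right
(58,118,74): 58²+74² = 8840 < 13924 = 118² → obtuse
1 of the 5 is obtuse.

1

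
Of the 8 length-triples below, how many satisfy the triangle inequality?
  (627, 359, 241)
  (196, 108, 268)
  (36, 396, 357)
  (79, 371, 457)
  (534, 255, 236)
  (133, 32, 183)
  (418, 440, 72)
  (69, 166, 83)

2

(241,359,627): 241+359 ≤ 627 → not valid
(108,196,268): 108+196 > 268 → valid
(36,357,396): 36+357 ≤ 396 → not valid
(79,371,457): 79+371 ≤ 457 → not valid
(236,255,534): 236+255 ≤ 534 → not valid
(32,133,183): 32+133 ≤ 183 → not valid
(72,418,440): 72+418 > 440 → valid
(69,83,166): 69+83 ≤ 166 → not valid
2 of the 8 triples form a triangle.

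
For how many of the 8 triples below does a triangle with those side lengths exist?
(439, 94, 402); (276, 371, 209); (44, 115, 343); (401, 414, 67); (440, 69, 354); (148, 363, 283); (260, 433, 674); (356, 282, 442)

(94,402,439): 94+402 > 439 → valid
(209,276,371): 209+276 > 371 → valid
(44,115,343): 44+115 ≤ 343 → not valid
(67,401,414): 67+401 > 414 → valid
(69,354,440): 69+354 ≤ 440 → not valid
(148,283,363): 148+283 > 363 → valid
(260,433,674): 260+433 > 674 → valid
(282,356,442): 282+356 > 442 → valid
6 of the 8 triples form a triangle.

6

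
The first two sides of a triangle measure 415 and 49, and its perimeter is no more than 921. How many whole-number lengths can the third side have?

91

Triangle inequality: 366 < x < 464. Perimeter ≤ 921 gives x ≤ 921 − 415 − 49 = 457.
So 366 < x ≤ 457; integers 367 through 457: 91 values.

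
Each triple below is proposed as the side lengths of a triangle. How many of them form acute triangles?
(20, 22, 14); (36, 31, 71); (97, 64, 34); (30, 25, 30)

2

(20,22,14): 14²+20² = 596 > 484 = 22² → acute
(36,31,71): 31+36 ≤ 71, not a triangle
(97,64,34): 34²+64² = 5252 < 9409 = 97² → obtuse
(30,25,30): 25²+30² = 1525 > 900 = 30² → acute
2 of the 4 are acute.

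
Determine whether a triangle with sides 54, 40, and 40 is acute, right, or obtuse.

Compare the square of the longest side to the sum of squares of the other two: 40² + 40² = 3200 > 2916 = 54².

acute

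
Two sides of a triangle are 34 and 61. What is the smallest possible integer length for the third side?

The third side must be strictly greater than |34 − 61| = 27.
The smallest integer above 27 is 28.

28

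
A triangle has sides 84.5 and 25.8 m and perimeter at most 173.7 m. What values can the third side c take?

Triangle inequality alone gives 58.7 < c < 110.3.
The perimeter condition gives c ≤ 173.7 − 84.5 − 25.8 = 63.4.
Intersecting the two: 58.7 < c ≤ 63.4.

58.7 < c ≤ 63.4 m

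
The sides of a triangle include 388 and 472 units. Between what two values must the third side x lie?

84 < x < 860 (units)

By the triangle inequality, x must be less than 388 + 472 = 860 and greater than |388 − 472| = 84.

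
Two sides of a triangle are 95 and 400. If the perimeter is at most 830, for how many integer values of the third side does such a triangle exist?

Triangle inequality: 305 < x < 495. Perimeter ≤ 830 gives x ≤ 830 − 95 − 400 = 335.
So 305 < x ≤ 335; integers 306 through 335: 30 values.

30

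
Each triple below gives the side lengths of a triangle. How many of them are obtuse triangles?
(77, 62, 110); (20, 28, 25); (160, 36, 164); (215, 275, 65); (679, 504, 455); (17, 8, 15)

(77,62,110): 62²+77² = 9773 < 12100 = 110² → obtuse
(20,28,25): 20²+25² = 1025 > 784 = 28² → acute
(160,36,164): 36²+160² = 26896 = 164² → right
(215,275,65): 65²+215² = 50450 < 75625 = 275² → obtuse
(679,504,455): 455²+504² = 461041 = 679² → right
(17,8,15): 8²+15² = 289 = 17² → right
2 of the 6 are obtuse.

2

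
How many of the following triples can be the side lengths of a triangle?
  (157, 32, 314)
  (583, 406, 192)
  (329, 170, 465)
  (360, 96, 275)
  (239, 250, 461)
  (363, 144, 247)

5

(32,157,314): 32+157 ≤ 314 → not valid
(192,406,583): 192+406 > 583 → valid
(170,329,465): 170+329 > 465 → valid
(96,275,360): 96+275 > 360 → valid
(239,250,461): 239+250 > 461 → valid
(144,247,363): 144+247 > 363 → valid
5 of the 6 triples form a triangle.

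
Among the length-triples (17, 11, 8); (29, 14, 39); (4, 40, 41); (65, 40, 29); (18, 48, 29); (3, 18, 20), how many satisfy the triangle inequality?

5

(8,11,17): 8+11 > 17 → valid
(14,29,39): 14+29 > 39 → valid
(4,40,41): 4+40 > 41 → valid
(29,40,65): 29+40 > 65 → valid
(18,29,48): 18+29 ≤ 48 → not valid
(3,18,20): 3+18 > 20 → valid
5 of the 6 triples form a triangle.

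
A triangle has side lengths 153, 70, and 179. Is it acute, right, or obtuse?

Compare the square of the longest side to the sum of squares of the other two: 70² + 153² = 28309 < 32041 = 179².

obtuse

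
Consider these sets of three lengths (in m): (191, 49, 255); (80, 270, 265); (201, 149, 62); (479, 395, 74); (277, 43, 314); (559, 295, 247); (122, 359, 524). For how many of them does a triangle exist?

3

(49,191,255): 49+191 ≤ 255 → not valid
(80,265,270): 80+265 > 270 → valid
(62,149,201): 62+149 > 201 → valid
(74,395,479): 74+395 ≤ 479 → not valid
(43,277,314): 43+277 > 314 → valid
(247,295,559): 247+295 ≤ 559 → not valid
(122,359,524): 122+359 ≤ 524 → not valid
3 of the 7 triples form a triangle.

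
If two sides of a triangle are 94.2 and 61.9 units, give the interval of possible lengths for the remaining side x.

32.3 < x < 156.1

By the triangle inequality, x must be less than 94.2 + 61.9 = 156.1 and greater than |94.2 − 61.9| = 32.3.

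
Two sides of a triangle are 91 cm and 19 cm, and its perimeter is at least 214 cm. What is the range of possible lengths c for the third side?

Triangle inequality alone gives 72 < c < 110.
The perimeter condition gives c ≥ 214 − 91 − 19 = 104.
Intersecting the two: 104 ≤ c < 110.

104 ≤ c < 110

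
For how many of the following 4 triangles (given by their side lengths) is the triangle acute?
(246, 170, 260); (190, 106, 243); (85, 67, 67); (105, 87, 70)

(246,170,260): 170²+246² = 89416 > 67600 = 260² → acute
(190,106,243): 106²+190² = 47336 < 59049 = 243² → obtuse
(85,67,67): 67²+67² = 8978 > 7225 = 85² → acute
(105,87,70): 70²+87² = 12469 > 11025 = 105² → acute
3 of the 4 are acute.

3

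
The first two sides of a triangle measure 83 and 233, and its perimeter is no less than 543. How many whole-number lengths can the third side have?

Triangle inequality: 150 < x < 316. Perimeter ≥ 543 gives x ≥ 543 − 83 − 233 = 227.
So 227 ≤ x < 316; integers 227 through 315: 89 values.

89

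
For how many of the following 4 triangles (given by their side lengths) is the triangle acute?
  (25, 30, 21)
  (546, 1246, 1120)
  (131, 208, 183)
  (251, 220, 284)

3

(25,30,21): 21²+25² = 1066 > 900 = 30² → acute
(546,1246,1120): 546²+1120² = 1552516 = 1246² → right
(131,208,183): 131²+183² = 50650 > 43264 = 208² → acute
(251,220,284): 220²+251² = 111401 > 80656 = 284² → acute
3 of the 4 are acute.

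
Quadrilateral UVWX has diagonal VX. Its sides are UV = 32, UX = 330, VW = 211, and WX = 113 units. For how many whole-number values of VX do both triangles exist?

25

From triangle UVX: 298 < VX < 362.
From triangle WVX: 98 < VX < 324.
Intersection: 298 < VX < 324, so integers 299 through 323: 25 values.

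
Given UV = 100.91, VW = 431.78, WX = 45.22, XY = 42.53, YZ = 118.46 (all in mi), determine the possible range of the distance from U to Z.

124.66 ≤ UZ ≤ 738.90 mi

The maximum is all hops collinear in one direction: 100.91 + 431.78 + 45.22 + 42.53 + 118.46 = 738.90.
The longest hop is 431.78; the others sum to 307.12. Folding the others back against it leaves at least 431.78 − 307.12 = 124.66.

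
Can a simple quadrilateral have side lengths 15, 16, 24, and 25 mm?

A quadrilateral exists iff every side is shorter than the sum of the others — equivalently, the longest side is less than the sum of the rest.
Longest side 25 < 55 (sum of the remaining 3), so yes.

Yes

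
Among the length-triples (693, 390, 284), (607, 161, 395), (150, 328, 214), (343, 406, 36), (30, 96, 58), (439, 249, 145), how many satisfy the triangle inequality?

(284,390,693): 284+390 ≤ 693 → not valid
(161,395,607): 161+395 ≤ 607 → not valid
(150,214,328): 150+214 > 328 → valid
(36,343,406): 36+343 ≤ 406 → not valid
(30,58,96): 30+58 ≤ 96 → not valid
(145,249,439): 145+249 ≤ 439 → not valid
1 of the 6 triples forms a triangle.

1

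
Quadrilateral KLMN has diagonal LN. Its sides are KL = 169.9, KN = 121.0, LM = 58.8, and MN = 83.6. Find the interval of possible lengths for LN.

From triangle KLN: |169.9 − 121.0| < LN < 169.9 + 121.0, i.e. 48.9 < LN < 290.9.
From triangle MLN: 24.8 < LN < 142.4.
Both must hold, so LN lies in the intersection.

48.9 < LN < 142.4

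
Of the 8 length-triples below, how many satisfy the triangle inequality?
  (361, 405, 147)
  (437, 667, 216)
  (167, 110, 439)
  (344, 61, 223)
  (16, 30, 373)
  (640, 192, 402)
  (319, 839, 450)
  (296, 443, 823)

(147,361,405): 147+361 > 405 → valid
(216,437,667): 216+437 ≤ 667 → not valid
(110,167,439): 110+167 ≤ 439 → not valid
(61,223,344): 61+223 ≤ 344 → not valid
(16,30,373): 16+30 ≤ 373 → not valid
(192,402,640): 192+402 ≤ 640 → not valid
(319,450,839): 319+450 ≤ 839 → not valid
(296,443,823): 296+443 ≤ 823 → not valid
1 of the 8 triples forms a triangle.

1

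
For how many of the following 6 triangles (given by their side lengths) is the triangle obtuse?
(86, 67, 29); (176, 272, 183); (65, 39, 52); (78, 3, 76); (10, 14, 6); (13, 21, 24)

(86,67,29): 29²+67² = 5330 < 7396 = 86² → obtuse
(176,272,183): 176²+183² = 64465 < 73984 = 272² → obtuse
(65,39,52): 39²+52² = 4225 = 65² → right
(78,3,76): 3²+76² = 5785 < 6084 = 78² → obtuse
(10,14,6): 6²+10² = 136 < 196 = 14² → obtuse
(13,21,24): 13²+21² = 610 > 576 = 24² → acute
4 of the 6 are obtuse.

4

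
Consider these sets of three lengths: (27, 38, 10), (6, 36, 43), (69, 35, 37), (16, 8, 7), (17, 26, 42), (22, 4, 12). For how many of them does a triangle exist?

2

(10,27,38): 10+27 ≤ 38 → not valid
(6,36,43): 6+36 ≤ 43 → not valid
(35,37,69): 35+37 > 69 → valid
(7,8,16): 7+8 ≤ 16 → not valid
(17,26,42): 17+26 > 42 → valid
(4,12,22): 4+12 ≤ 22 → not valid
2 of the 6 triples form a triangle.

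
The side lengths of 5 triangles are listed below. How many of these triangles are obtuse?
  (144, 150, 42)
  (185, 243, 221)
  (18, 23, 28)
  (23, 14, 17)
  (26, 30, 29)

(144,150,42): 42²+144² = 22500 = 150² → right
(185,243,221): 185²+221² = 83066 > 59049 = 243² → acute
(18,23,28): 18²+23² = 853 > 784 = 28² → acute
(23,14,17): 14²+17² = 485 < 529 = 23² → obtuse
(26,30,29): 26²+29² = 1517 > 900 = 30² → acute
1 of the 5 is obtuse.

1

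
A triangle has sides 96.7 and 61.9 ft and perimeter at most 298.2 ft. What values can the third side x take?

Triangle inequality alone gives 34.8 < x < 158.6.
The perimeter condition gives x ≤ 298.2 − 96.7 − 61.9 = 139.6.
Intersecting the two: 34.8 < x ≤ 139.6.

34.8 < x ≤ 139.6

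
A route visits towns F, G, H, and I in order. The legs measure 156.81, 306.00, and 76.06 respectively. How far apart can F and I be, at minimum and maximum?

73.13 ≤ FI ≤ 538.87

The maximum is all hops collinear in one direction: 156.81 + 306.00 + 76.06 = 538.87.
The longest hop is 306.00; the others sum to 232.87. Folding the others back against it leaves at least 306.00 − 232.87 = 73.13.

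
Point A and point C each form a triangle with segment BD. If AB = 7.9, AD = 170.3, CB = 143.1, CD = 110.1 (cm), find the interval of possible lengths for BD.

162.4 < BD < 178.2

From triangle ABD: |7.9 − 170.3| < BD < 7.9 + 170.3, i.e. 162.4 < BD < 178.2.
From triangle CBD: 33.0 < BD < 253.2.
Both must hold, so BD lies in the intersection.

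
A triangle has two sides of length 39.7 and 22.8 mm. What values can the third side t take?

16.9 < t < 62.5

By the triangle inequality, t must be less than 39.7 + 22.8 = 62.5 and greater than |39.7 − 22.8| = 16.9.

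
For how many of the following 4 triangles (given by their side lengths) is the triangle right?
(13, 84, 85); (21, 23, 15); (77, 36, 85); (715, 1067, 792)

3

(13,84,85): 13²+84² = 7225 = 85² → right
(21,23,15): 15²+21² = 666 > 529 = 23² → acute
(77,36,85): 36²+77² = 7225 = 85² → right
(715,1067,792): 715²+792² = 1138489 = 1067² → right
3 of the 4 are right.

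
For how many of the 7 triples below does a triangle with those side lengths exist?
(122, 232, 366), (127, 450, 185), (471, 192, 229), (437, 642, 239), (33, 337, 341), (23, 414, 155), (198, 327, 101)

(122,232,366): 122+232 ≤ 366 → not valid
(127,185,450): 127+185 ≤ 450 → not valid
(192,229,471): 192+229 ≤ 471 → not valid
(239,437,642): 239+437 > 642 → valid
(33,337,341): 33+337 > 341 → valid
(23,155,414): 23+155 ≤ 414 → not valid
(101,198,327): 101+198 ≤ 327 → not valid
2 of the 7 triples form a triangle.

2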